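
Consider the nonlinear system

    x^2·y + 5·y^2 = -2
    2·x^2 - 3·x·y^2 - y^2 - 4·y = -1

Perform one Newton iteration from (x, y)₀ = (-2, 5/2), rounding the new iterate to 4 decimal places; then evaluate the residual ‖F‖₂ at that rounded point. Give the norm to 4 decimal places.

At (-2, 5/2): F = (43.2500, 30.2500).
Jacobian J = [[2·x·y, x^2 + 10·y], [4·x - 3·y^2, -6·x·y - 2·y - 4]].
At the point, J = [[-10.0000, 29.0000], [-26.7500, 21.0000]] (det J = 565.7500).
Solving J·Δ = −F gives Δ = (-0.0548, -1.5103).
Then the next iterate is (x, y)₁ = (-2.0548, 0.9897).
Re-evaluating at (-2.0548, 0.9897): F = (11.076245, 10.544167), so ‖F‖₂ = 15.2926.

15.2926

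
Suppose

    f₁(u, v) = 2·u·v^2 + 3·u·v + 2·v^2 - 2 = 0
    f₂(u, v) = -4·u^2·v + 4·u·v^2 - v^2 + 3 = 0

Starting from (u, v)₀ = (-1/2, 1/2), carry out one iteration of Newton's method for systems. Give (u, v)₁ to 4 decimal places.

At (-1/2, 1/2): F = (-2.5000, 1.7500).
Jacobian J = [[2·v^2 + 3·v, 4·u·v + 3·u + 4·v], [-8·u·v + 4·v^2, -4·u^2 + 8·u·v - 2·v]].
At the point, J = [[2.0000, -0.5000], [3.0000, -4.0000]] (det J = -6.5000).
Solving J·Δ = −F gives Δ = (1.6731, 1.6923).
Then the next iterate is (u, v)₁ = (1.1731, 2.1923).

(1.1731, 2.1923)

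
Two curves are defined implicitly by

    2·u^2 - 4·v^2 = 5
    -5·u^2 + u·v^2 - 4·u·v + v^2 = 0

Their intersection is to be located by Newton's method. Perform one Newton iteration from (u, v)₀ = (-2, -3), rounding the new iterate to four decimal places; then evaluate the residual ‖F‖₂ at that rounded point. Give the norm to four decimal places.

18.0524

At (-2, -3): F = (-33.0000, -53.0000).
Jacobian J = [[4·u, -8·v], [-10·u + v^2 - 4·v, 2·u·v - 4·u + 2·v]].
At the point, J = [[-8.0000, 24.0000], [41.0000, 14.0000]] (det J = -1096.0000).
Solving J·Δ = −F gives Δ = (0.7391, 1.6214).
Then the next iterate is (u, v)₁ = (-1.2609, -1.3786).
Re-evaluating at (-1.2609, -1.3786): F = (-9.422414, -15.398301), so ‖F‖₂ = 18.0524.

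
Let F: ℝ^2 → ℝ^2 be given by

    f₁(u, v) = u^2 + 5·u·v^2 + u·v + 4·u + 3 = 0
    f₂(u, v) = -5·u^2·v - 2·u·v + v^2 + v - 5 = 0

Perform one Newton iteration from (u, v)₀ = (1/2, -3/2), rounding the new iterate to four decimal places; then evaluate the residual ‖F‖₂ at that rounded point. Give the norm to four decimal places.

At (1/2, -3/2): F = (10.1250, -0.8750).
Jacobian J = [[2·u + 5·v^2 + v + 4, 10·u·v + u], [-10·u·v - 2·v, -5·u^2 - 2·u + 2·v + 1]].
At the point, J = [[14.7500, -7.0000], [10.5000, -4.2500]] (det J = 10.8125).
Solving J·Δ = −F gives Δ = (4.5462, 11.0260).
Then the next iterate is (u, v)₁ = (5.0462, 9.5260).
Re-evaluating at (5.0462, 9.5260): F = (2386.297956, -1213.726250), so ‖F‖₂ = 2677.2279.

2677.2279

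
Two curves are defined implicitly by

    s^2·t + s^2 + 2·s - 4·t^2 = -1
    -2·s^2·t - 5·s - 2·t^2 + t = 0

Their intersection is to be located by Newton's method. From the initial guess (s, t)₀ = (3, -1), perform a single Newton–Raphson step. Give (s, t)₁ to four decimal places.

(2.7310, -1.1448)

At (3, -1): F = (3.0000, 0.0000).
Jacobian J = [[2·s·t + 2·s + 2, s^2 - 8·t], [-4·s·t - 5, -2·s^2 - 4·t + 1]].
At the point, J = [[2.0000, 17.0000], [7.0000, -13.0000]] (det J = -145.0000).
Solving J·Δ = −F gives Δ = (-0.2690, -0.1448).
Then the next iterate is (s, t)₁ = (2.7310, -1.1448).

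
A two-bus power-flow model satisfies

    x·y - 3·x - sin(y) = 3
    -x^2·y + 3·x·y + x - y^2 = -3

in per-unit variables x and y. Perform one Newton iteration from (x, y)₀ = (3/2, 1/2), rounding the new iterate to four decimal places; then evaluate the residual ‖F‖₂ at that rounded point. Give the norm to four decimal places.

11.2693

At (3/2, 1/2): F = (-7.229426, 5.3750).
Jacobian J = [[y - 3, x - cos(y)], [-2·x·y + 3·y + 1, -x^2 + 3·x - 2·y]].
At the point, J = [[-2.5000, 0.622417], [1.0000, 1.2500]] (det J = -3.747417).
Solving J·Δ = −F gives Δ = (-3.3042, -1.6566).
Then the next iterate is (x, y)₁ = (-1.8042, -1.1566).
Re-evaluating at (-1.8042, -1.1566): F = (5.414778, 9.883182), so ‖F‖₂ = 11.2693.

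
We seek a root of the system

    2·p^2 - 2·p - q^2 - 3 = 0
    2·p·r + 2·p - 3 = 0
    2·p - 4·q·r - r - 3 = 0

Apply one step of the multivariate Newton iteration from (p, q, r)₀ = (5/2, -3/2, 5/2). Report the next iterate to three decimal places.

At (5/2, -3/2, 5/2): F = (2.250, 14.500, 14.500).
Jacobian J = [[4·p - 2, -2·q, 0], [2·r + 2, 0, 2·p], [2, -4·r, -4·q - 1]].
At the point, J = [[8.000, 3.000, 0.000], [7.000, 0.000, 5.000], [2.000, -10.000, 5.000]] (det J = 325.000).
Solving J·Δ = −F gives Δ = (-0.346, 0.173, -2.415).
Then the next iterate is (p, q, r)₁ = (2.154, -1.327, 0.085).

(2.154, -1.327, 0.085)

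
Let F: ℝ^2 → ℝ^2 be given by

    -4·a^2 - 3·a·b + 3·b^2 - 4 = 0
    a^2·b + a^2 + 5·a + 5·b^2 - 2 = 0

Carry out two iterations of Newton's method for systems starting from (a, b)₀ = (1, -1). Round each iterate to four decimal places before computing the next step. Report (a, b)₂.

At (1, -1): F = (-2.0000, 8.0000).
Jacobian J = [[-8·a - 3·b, -3·a + 6·b], [2·a·b + 2·a + 5, a^2 + 10·b]].
At the point, J = [[-5.0000, -9.0000], [5.0000, -9.0000]] (det J = 90.0000).
Solving J·Δ = −F gives Δ = (-1.0000, 0.3333).
Then the next iterate is (a, b)₁ = (0.0000, -0.6667).
Round to (0.0000, -0.6667) and repeat: F = (-2.666533, 0.222444), J = [[2.0001, -4.0002], [5.0000, -6.6670]].
Δ = (-2.8003, -2.0667), so (a, b)₂ = (-2.8003, -2.7334).

(-2.8003, -2.7334)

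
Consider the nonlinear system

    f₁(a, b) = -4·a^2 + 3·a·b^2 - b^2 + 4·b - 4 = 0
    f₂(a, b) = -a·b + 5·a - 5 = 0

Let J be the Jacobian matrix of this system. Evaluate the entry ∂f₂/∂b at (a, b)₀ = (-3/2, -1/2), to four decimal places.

∂f₂/∂b = -a.
At (-3/2, -1/2) this is 1.5000.

1.5000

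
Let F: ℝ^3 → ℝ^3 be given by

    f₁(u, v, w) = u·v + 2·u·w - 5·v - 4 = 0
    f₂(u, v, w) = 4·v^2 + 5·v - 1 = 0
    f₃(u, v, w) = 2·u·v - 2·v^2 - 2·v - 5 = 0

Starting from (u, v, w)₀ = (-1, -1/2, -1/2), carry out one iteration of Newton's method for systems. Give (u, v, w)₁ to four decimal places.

At (-1, -1/2, -1/2): F = (0.0000, -2.5000, -3.5000).
Jacobian J = [[v + 2·w, u - 5, 2·u], [0, 8·v + 5, 0], [2·v, 2·u - 4·v - 2, 0]].
At the point, J = [[-1.5000, -6.0000, -2.0000], [0.0000, 1.0000, 0.0000], [-1.0000, -2.0000, 0.0000]] (det J = -2.0000).
Solving J·Δ = −F gives Δ = (-8.5000, 2.5000, -1.1250).
Then the next iterate is (u, v, w)₁ = (-9.5000, 2.0000, -1.6250).

(-9.5000, 2.0000, -1.6250)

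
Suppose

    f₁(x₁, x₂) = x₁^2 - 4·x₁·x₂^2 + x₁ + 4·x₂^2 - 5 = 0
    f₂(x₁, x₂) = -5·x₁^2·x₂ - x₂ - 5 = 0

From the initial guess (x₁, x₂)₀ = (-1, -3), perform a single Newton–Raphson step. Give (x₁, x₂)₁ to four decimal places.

(-0.8177, -1.7447)

At (-1, -3): F = (67.0000, 13.0000).
Jacobian J = [[2·x₁ - 4·x₂^2 + 1, -8·x₁·x₂ + 8·x₂], [-10·x₁·x₂, -5·x₁^2 - 1]].
At the point, J = [[-37.0000, -48.0000], [-30.0000, -6.0000]] (det J = -1218.0000).
Solving J·Δ = −F gives Δ = (0.1823, 1.2553).
Then the next iterate is (x₁, x₂)₁ = (-0.8177, -1.7447).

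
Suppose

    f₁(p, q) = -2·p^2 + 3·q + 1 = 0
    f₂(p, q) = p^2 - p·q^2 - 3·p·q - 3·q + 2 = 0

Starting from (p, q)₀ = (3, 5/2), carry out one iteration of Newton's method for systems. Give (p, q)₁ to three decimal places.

At (3, 5/2): F = (-9.500, -37.750).
Jacobian J = [[-4·p, 3], [2·p - q^2 - 3·q, -2·p·q - 3·p - 3]].
At the point, J = [[-12.000, 3.000], [-7.750, -27.000]] (det J = 347.250).
Solving J·Δ = −F gives Δ = (-1.065, -1.093).
Then the next iterate is (p, q)₁ = (1.935, 1.407).

(1.935, 1.407)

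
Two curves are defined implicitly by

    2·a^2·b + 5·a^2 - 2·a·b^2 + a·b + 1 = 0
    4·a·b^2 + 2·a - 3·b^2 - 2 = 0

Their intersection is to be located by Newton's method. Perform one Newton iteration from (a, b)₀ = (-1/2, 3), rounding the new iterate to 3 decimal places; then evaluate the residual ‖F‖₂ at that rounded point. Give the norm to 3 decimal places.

13.931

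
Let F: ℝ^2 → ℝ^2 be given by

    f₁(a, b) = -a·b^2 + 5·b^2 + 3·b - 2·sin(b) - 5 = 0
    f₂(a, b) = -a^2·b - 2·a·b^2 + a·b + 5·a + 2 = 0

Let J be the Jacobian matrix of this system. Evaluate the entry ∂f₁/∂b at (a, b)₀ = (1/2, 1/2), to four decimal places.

∂f₁/∂b = -2·a·b + 10·b - 2·cos(b) + 3.
At (1/2, 1/2) this is 5.7448.

5.7448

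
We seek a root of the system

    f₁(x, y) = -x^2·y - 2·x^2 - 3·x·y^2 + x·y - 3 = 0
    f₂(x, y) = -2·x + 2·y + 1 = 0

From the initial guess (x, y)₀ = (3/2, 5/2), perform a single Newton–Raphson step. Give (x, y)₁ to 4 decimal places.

(1.4505, 0.9505)

At (3/2, 5/2): F = (-37.5000, 3.0000).
Jacobian J = [[-2·x·y - 4·x - 3·y^2 + y, -x^2 - 6·x·y + x], [-2, 2]].
At the point, J = [[-29.7500, -23.2500], [-2.0000, 2.0000]] (det J = -106.0000).
Solving J·Δ = −F gives Δ = (-0.0495, -1.5495).
Then the next iterate is (x, y)₁ = (1.4505, 0.9505).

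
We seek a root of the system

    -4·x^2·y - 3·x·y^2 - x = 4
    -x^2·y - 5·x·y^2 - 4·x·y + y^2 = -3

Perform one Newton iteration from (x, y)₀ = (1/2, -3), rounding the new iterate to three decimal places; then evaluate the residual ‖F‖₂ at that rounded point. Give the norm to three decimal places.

5.827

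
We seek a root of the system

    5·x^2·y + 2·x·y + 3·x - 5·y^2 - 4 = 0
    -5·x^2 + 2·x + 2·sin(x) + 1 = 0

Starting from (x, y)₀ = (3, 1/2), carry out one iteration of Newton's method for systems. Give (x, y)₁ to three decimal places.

(1.742, 0.384)

At (3, 1/2): F = (29.250, -37.71776).
Jacobian J = [[10·x·y + 2·y + 3, 5·x^2 + 2·x - 10·y], [-10·x + 2·cos(x) + 2, 0]].
At the point, J = [[19.000, 46.000], [-29.97998, 0.000]] (det J = 1379.07931).
Solving J·Δ = −F gives Δ = (-1.258, -0.116).
Then the next iterate is (x, y)₁ = (1.742, 0.384).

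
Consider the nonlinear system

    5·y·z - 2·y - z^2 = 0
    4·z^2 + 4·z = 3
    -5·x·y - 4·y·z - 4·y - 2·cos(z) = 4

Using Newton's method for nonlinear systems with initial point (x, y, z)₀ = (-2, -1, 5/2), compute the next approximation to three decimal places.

At (-2, -1, 5/2): F = (-16.750, 32.000, 1.60229).
Jacobian J = [[0, 5·z - 2, 5·y - 2·z], [0, 0, 8·z + 4], [-5·y, -5·x - 4·z - 4, -4·y + 2·sin(z)]].
At the point, J = [[0.000, 10.500, -10.000], [0.000, 0.000, 24.000], [5.000, -4.000, 5.19694]] (det J = 1260.000).
Solving J·Δ = −F gives Δ = (1.326, 0.325, -1.333).
Then the next iterate is (x, y, z)₁ = (-0.674, -0.675, 1.167).

(-0.674, -0.675, 1.167)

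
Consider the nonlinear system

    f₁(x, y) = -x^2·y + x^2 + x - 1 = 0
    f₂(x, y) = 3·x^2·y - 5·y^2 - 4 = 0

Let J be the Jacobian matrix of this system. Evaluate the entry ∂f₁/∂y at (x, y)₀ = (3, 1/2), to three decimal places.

-9.000

∂f₁/∂y = -x^2.
At (3, 1/2) this is -9.000.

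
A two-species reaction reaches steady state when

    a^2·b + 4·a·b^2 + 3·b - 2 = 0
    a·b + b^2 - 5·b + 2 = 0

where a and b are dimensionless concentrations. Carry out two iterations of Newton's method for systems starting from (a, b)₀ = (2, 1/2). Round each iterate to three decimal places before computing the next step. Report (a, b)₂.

(0.476, 0.494)

At (2, 1/2): F = (3.500, 0.750).
Jacobian J = [[2·a·b + 4·b^2, a^2 + 8·a·b + 3], [b, a + 2·b - 5]].
At the point, J = [[3.000, 15.000], [0.500, -2.000]] (det J = -13.500).
Solving J·Δ = −F gives Δ = (-1.352, 0.037).
Then the next iterate is (a, b)₁ = (0.648, 0.537).
Round to (0.648, 0.537) and repeat: F = (0.58394, -0.04866), J = [[1.84943, 6.20371], [0.537, -3.278]].
Δ = (-0.172, -0.043), so (a, b)₂ = (0.476, 0.494).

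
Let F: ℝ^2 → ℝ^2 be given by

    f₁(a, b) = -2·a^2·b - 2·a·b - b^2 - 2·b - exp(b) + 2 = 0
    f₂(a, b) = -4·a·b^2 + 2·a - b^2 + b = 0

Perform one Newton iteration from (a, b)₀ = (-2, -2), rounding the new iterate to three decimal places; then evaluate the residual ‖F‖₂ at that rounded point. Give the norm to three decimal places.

At (-2, -2): F = (9.86466, 22.000).
Jacobian J = [[-4·a·b - 2·b, -2·a^2 - 2·a - 2·b - exp(b) - 2], [-4·b^2 + 2, -8·a·b - 2·b + 1]].
At the point, J = [[-12.000, -2.13534], [-14.000, -27.000]] (det J = 294.10531).
Solving J·Δ = −F gives Δ = (0.746, 0.428).
Then the next iterate is (a, b)₁ = (-1.254, -1.572).
Re-evaluating at (-1.254, -1.572): F = (3.46660, 5.84427), so ‖F‖₂ = 6.795.

6.795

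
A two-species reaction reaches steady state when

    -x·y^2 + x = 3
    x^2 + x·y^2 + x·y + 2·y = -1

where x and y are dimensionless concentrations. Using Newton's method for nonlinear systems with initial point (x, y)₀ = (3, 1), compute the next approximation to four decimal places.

(1.4375, 0.5000)

At (3, 1): F = (-3.0000, 18.0000).
Jacobian J = [[-y^2 + 1, -2·x·y], [2·x + y^2 + y, 2·x·y + x + 2]].
At the point, J = [[0.0000, -6.0000], [8.0000, 11.0000]] (det J = 48.0000).
Solving J·Δ = −F gives Δ = (-1.5625, -0.5000).
Then the next iterate is (x, y)₁ = (1.4375, 0.5000).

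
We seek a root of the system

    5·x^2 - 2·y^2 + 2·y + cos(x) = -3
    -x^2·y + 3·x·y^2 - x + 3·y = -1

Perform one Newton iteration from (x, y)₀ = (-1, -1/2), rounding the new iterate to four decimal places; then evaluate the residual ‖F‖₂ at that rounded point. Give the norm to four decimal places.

3.2064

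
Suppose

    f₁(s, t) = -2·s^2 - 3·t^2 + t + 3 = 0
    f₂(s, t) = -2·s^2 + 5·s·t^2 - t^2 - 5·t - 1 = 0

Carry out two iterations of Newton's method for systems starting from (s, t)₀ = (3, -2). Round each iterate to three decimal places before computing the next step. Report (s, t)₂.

At (3, -2): F = (-29.000, 47.000).
Jacobian J = [[-4·s, -6·t + 1], [-4·s + 5·t^2, 10·s·t - 2·t - 5]].
At the point, J = [[-12.000, 13.000], [8.000, -61.000]] (det J = 628.000).
Solving J·Δ = −F gives Δ = (-1.844, 0.529).
Then the next iterate is (s, t)₁ = (1.156, -1.471).
Round to (1.156, -1.471) and repeat: F = (-7.63520, 14.02549), J = [[-4.624, 9.826], [6.19521, -19.06276]].
Δ = (-0.284, 0.644), so (s, t)₂ = (0.872, -0.827).

(0.872, -0.827)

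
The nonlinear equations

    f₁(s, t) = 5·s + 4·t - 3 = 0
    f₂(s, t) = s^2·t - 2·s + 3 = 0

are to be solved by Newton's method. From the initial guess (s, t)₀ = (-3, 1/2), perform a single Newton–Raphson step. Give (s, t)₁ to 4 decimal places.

At (-3, 1/2): F = (-16.0000, 13.5000).
Jacobian J = [[5, 4], [2·s·t - 2, s^2]].
At the point, J = [[5.0000, 4.0000], [-5.0000, 9.0000]] (det J = 65.0000).
Solving J·Δ = −F gives Δ = (3.0462, 0.1923).
Then the next iterate is (s, t)₁ = (0.0462, 0.6923).

(0.0462, 0.6923)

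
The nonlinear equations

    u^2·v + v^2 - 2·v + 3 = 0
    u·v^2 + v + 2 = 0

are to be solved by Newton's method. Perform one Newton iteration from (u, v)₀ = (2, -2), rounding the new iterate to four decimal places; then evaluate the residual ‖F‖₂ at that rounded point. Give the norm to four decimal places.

3.1154

At (2, -2): F = (3.0000, 8.0000).
Jacobian J = [[2·u·v, u^2 + 2·v - 2], [v^2, 2·u·v + 1]].
At the point, J = [[-8.0000, -2.0000], [4.0000, -7.0000]] (det J = 64.0000).
Solving J·Δ = −F gives Δ = (0.0781, 1.1875).
Then the next iterate is (u, v)₁ = (2.0781, -0.8125).
Re-evaluating at (2.0781, -0.8125): F = (1.776375, 2.559371), so ‖F‖₂ = 3.1154.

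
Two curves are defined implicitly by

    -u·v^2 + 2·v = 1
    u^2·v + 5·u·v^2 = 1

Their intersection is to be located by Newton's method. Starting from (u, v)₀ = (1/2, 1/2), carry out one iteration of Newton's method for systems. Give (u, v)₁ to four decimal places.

(0.5094, 0.5849)

At (1/2, 1/2): F = (-0.1250, -0.2500).
Jacobian J = [[-v^2, -2·u·v + 2], [2·u·v + 5·v^2, u^2 + 10·u·v]].
At the point, J = [[-0.2500, 1.5000], [1.7500, 2.7500]] (det J = -3.3125).
Solving J·Δ = −F gives Δ = (0.0094, 0.0849).
Then the next iterate is (u, v)₁ = (0.5094, 0.5849).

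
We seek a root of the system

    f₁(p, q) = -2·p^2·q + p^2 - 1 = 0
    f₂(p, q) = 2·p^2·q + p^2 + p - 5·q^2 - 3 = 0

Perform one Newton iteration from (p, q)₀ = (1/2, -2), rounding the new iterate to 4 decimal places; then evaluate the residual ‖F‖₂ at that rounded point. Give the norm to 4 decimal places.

At (1/2, -2): F = (0.2500, -23.2500).
Jacobian J = [[-4·p·q + 2·p, -2·p^2], [4·p·q + 2·p + 1, 2·p^2 - 10·q]].
At the point, J = [[5.0000, -0.5000], [-2.0000, 20.5000]] (det J = 101.5000).
Solving J·Δ = −F gives Δ = (0.0640, 1.1404).
Then the next iterate is (p, q)₁ = (0.5640, -0.8596).
Re-evaluating at (0.5640, -0.8596): F = (-0.135033, -6.359335), so ‖F‖₂ = 6.3608.

6.3608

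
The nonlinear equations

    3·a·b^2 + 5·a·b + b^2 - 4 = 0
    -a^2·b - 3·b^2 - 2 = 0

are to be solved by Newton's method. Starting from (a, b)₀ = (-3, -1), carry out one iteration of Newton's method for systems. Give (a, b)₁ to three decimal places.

(-1.917, -1.833)

At (-3, -1): F = (3.000, 4.000).
Jacobian J = [[3·b^2 + 5·b, 6·a·b + 5·a + 2·b], [-2·a·b, -a^2 - 6·b]].
At the point, J = [[-2.000, 1.000], [-6.000, -3.000]] (det J = 12.000).
Solving J·Δ = −F gives Δ = (1.083, -0.833).
Then the next iterate is (a, b)₁ = (-1.917, -1.833).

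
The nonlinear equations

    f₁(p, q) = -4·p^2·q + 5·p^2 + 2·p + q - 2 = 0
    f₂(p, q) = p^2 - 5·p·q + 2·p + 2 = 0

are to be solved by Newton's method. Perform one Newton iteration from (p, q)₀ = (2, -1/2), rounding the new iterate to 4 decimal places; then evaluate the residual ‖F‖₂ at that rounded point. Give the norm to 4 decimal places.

8.2802

At (2, -1/2): F = (29.5000, 15.0000).
Jacobian J = [[-8·p·q + 10·p + 2, -4·p^2 + 1], [2·p - 5·q + 2, -5·p]].
At the point, J = [[30.0000, -15.0000], [8.5000, -10.0000]] (det J = -172.5000).
Solving J·Δ = −F gives Δ = (-0.4058, 1.1551).
Then the next iterate is (p, q)₁ = (1.5942, 0.6551).
Re-evaluating at (1.5942, 0.6551): F = (7.891191, 2.508072), so ‖F‖₂ = 8.2802.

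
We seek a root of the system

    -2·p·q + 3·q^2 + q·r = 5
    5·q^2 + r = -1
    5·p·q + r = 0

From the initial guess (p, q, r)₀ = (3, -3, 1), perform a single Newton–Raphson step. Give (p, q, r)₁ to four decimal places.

(1.4049, -1.5095, -1.2842)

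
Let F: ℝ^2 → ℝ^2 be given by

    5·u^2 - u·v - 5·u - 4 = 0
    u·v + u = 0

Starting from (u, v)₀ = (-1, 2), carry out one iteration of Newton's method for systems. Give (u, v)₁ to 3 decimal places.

At (-1, 2): F = (8.000, -3.000).
Jacobian J = [[10·u - v - 5, -u], [v + 1, u]].
At the point, J = [[-17.000, 1.000], [3.000, -1.000]] (det J = 14.000).
Solving J·Δ = −F gives Δ = (0.357, -1.929).
Then the next iterate is (u, v)₁ = (-0.643, 0.071).

(-0.643, 0.071)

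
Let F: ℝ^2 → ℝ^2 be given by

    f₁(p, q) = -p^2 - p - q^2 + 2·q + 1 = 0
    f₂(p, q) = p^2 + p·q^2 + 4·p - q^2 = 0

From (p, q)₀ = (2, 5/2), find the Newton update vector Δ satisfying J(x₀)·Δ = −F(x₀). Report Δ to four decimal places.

(-1.3239, 0.1232)

At (2, 5/2): F = (-6.2500, 18.2500).
Jacobian J = [[-2·p - 1, -2·q + 2], [2·p + q^2 + 4, 2·p·q - 2·q]].
At the point, J = [[-5.0000, -3.0000], [14.2500, 5.0000]] (det J = 17.7500).
Solving J·Δ = −F gives Δ = (-1.3239, 0.1232).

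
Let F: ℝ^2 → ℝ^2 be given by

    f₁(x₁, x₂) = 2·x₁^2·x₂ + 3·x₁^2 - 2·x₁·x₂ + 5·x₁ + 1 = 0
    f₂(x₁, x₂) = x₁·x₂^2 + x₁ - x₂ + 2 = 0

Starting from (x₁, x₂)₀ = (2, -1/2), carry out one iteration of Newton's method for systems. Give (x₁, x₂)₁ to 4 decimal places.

(0.2340, 0.4309)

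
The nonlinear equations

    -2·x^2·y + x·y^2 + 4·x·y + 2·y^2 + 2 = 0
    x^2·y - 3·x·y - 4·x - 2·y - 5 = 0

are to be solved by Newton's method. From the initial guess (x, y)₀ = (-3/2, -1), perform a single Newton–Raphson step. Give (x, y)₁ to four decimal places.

(-0.5570, -0.6076)

At (-3/2, -1): F = (13.0000, -3.7500).
Jacobian J = [[-4·x·y + y^2 + 4·y, -2·x^2 + 2·x·y + 4·x + 4·y], [2·x·y - 3·y - 4, x^2 - 3·x - 2]].
At the point, J = [[-9.0000, -11.5000], [2.0000, 4.7500]] (det J = -19.7500).
Solving J·Δ = −F gives Δ = (0.9430, 0.3924).
Then the next iterate is (x, y)₁ = (-0.5570, -0.6076).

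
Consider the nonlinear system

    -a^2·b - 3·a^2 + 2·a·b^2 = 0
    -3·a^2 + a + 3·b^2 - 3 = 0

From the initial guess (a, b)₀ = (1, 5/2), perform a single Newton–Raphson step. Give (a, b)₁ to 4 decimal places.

At (1, 5/2): F = (7.0000, 13.7500).
Jacobian J = [[-2·a·b - 6·a + 2·b^2, -a^2 + 4·a·b], [-6·a + 1, 6·b]].
At the point, J = [[1.5000, 9.0000], [-5.0000, 15.0000]] (det J = 67.5000).
Solving J·Δ = −F gives Δ = (0.2778, -0.8241).
Then the next iterate is (a, b)₁ = (1.2778, 1.6759).

(1.2778, 1.6759)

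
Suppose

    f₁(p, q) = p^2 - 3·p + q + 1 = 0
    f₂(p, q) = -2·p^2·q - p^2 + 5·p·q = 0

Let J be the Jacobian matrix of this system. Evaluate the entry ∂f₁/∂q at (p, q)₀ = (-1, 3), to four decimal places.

∂f₁/∂q = 1.
At (-1, 3) this is 1.0000.

1.0000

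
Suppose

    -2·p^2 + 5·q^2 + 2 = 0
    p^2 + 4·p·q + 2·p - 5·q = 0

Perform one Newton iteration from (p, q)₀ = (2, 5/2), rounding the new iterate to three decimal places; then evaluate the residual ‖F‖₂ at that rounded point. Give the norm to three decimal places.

7.889

At (2, 5/2): F = (25.250, 15.500).
Jacobian J = [[-4·p, 10·q], [2·p + 4·q + 2, 4·p - 5]].
At the point, J = [[-8.000, 25.000], [16.000, 3.000]] (det J = -424.000).
Solving J·Δ = −F gives Δ = (-0.735, -1.245).
Then the next iterate is (p, q)₁ = (1.265, 1.255).
Re-evaluating at (1.265, 1.255): F = (6.67467, 4.20552), so ‖F‖₂ = 7.889.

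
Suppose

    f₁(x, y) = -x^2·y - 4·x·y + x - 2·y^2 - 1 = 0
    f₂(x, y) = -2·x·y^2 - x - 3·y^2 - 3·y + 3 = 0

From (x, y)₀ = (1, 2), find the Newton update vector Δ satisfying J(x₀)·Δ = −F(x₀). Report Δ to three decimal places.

At (1, 2): F = (-18.000, -24.000).
Jacobian J = [[-2·x·y - 4·y + 1, -x^2 - 4·x - 4·y], [-2·y^2 - 1, -4·x·y - 6·y - 3]].
At the point, J = [[-11.000, -13.000], [-9.000, -23.000]] (det J = 136.000).
Solving J·Δ = −F gives Δ = (-0.750, -0.750).

(-0.750, -0.750)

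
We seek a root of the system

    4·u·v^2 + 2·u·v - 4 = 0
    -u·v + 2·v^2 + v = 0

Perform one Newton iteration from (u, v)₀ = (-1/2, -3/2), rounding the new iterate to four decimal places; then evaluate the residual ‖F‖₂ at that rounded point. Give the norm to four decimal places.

At (-1/2, -3/2): F = (-7.0000, 2.2500).
Jacobian J = [[4·v^2 + 2·v, 8·u·v + 2·u], [-v, -u + 4·v + 1]].
At the point, J = [[6.0000, 5.0000], [1.5000, -4.5000]] (det J = -34.5000).
Solving J·Δ = −F gives Δ = (0.5870, 0.6957).
Then the next iterate is (u, v)₁ = (0.0870, -0.8043).
Re-evaluating at (0.0870, -0.8043): F = (-3.914828, 0.559471), so ‖F‖₂ = 3.9546.

3.9546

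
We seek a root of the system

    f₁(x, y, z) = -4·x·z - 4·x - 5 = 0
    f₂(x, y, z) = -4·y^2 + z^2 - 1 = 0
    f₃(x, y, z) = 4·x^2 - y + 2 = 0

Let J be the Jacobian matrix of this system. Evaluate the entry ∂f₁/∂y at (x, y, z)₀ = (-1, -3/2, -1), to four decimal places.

0.0000

∂f₁/∂y = 0.
At (-1, -3/2, -1) this is 0.0000.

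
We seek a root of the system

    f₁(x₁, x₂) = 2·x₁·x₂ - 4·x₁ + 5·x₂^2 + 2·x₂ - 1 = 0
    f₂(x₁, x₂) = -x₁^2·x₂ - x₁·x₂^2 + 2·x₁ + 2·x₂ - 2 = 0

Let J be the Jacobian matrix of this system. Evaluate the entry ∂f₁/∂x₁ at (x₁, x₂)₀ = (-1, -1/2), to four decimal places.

-5.0000

∂f₁/∂x₁ = 2·x₂ - 4.
At (-1, -1/2) this is -5.0000.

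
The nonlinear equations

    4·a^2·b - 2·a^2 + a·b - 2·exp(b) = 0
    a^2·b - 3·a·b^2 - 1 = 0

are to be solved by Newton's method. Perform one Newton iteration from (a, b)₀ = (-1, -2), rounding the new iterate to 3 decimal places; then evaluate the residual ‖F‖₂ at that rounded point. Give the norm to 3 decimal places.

3.533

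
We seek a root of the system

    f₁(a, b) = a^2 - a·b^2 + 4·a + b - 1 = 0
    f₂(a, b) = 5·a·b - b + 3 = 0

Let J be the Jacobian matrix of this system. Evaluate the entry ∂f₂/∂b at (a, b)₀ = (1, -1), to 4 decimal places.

4.0000

∂f₂/∂b = 5·a - 1.
At (1, -1) this is 4.0000.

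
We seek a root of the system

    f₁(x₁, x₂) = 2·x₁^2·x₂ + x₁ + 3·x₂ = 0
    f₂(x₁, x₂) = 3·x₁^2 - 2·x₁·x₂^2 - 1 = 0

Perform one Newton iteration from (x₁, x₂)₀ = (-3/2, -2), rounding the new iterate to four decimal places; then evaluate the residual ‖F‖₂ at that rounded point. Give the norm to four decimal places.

At (-3/2, -2): F = (-16.5000, 17.7500).
Jacobian J = [[4·x₁·x₂ + 1, 2·x₁^2 + 3], [6·x₁ - 2·x₂^2, -4·x₁·x₂]].
At the point, J = [[13.0000, 7.5000], [-17.0000, -12.0000]] (det J = -28.5000).
Solving J·Δ = −F gives Δ = (2.2763, -1.7456).
Then the next iterate is (x₁, x₂)₁ = (0.7763, -3.7456).
Re-evaluating at (0.7763, -3.7456): F = (-14.975009, -20.974307), so ‖F‖₂ = 25.7715.

25.7715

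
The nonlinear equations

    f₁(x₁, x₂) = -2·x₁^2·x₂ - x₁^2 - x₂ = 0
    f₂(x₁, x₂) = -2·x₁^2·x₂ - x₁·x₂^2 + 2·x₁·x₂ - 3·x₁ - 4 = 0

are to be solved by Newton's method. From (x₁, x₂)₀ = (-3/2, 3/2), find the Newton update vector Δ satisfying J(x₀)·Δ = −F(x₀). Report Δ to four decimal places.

At (-3/2, 3/2): F = (-10.5000, -7.3750).
Jacobian J = [[-4·x₁·x₂ - 2·x₁, -2·x₁^2 - 1], [-4·x₁·x₂ - x₂^2 + 2·x₂ - 3, -2·x₁^2 - 2·x₁·x₂ + 2·x₁]].
At the point, J = [[12.0000, -5.5000], [6.7500, -3.0000]] (det J = 1.1250).
Solving J·Δ = −F gives Δ = (8.0556, 15.6667).

(8.0556, 15.6667)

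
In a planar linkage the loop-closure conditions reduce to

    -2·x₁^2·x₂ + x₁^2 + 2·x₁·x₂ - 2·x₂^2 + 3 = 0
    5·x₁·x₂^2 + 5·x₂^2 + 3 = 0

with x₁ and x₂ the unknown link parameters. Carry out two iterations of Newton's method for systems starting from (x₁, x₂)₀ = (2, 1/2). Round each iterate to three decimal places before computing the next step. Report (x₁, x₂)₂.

(-3.781, 0.473)

At (2, 1/2): F = (4.500, 6.750).
Jacobian J = [[-4·x₁·x₂ + 2·x₁ + 2·x₂, -2·x₁^2 + 2·x₁ - 4·x₂], [5·x₂^2, 10·x₁·x₂ + 10·x₂]].
At the point, J = [[1.000, -6.000], [1.250, 15.000]] (det J = 22.500).
Solving J·Δ = −F gives Δ = (-4.800, -0.050).
Then the next iterate is (x₁, x₂)₁ = (-2.800, 0.450).
Round to (-2.800, 0.450) and repeat: F = (0.859, 1.17750), J = [[0.340, -23.080], [1.01250, -8.100]].
Δ = (-0.981, 0.023), so (x₁, x₂)₂ = (-3.781, 0.473).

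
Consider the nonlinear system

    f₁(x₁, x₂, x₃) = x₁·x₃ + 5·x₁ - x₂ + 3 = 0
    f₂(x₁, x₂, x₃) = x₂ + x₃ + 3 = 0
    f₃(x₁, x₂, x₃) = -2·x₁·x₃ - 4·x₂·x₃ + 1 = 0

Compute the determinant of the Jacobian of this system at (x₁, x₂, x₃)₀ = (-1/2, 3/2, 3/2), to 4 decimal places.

J = [[x₃ + 5, -1, x₁], [0, 1, 1], [-2·x₃, -4·x₃, -2·x₁ - 4·x₂]].
At the point, J = [[6.5000, -1.0000, -0.5000], [0.0000, 1.0000, 1.0000], [-3.0000, -6.0000, -5.0000]].
det J = 8.0000.

8.0000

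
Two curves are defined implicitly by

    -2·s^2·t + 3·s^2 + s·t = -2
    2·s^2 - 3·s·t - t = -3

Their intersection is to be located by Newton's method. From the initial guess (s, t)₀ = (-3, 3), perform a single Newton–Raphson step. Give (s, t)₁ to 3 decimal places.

At (-3, 3): F = (-34.000, 45.000).
Jacobian J = [[-4·s·t + 6·s + t, -2·s^2 + s], [4·s - 3·t, -3·s - 1]].
At the point, J = [[21.000, -21.000], [-21.000, 8.000]] (det J = -273.000).
Solving J·Δ = −F gives Δ = (2.465, 0.846).
Then the next iterate is (s, t)₁ = (-0.535, 3.846).

(-0.535, 3.846)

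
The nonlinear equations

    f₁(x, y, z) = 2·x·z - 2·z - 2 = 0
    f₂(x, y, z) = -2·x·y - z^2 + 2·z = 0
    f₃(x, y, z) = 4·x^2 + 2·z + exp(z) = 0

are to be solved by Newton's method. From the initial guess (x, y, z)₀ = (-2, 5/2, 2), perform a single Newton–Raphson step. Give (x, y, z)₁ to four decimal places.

(-1.4373, -0.2757, 0.0418)

At (-2, 5/2, 2): F = (-14.0000, 10.0000, 27.389056).
Jacobian J = [[2·z, 0, 2·x - 2], [-2·y, -2·x, -2·z + 2], [8·x, 0, exp(z) + 2]].
At the point, J = [[4.0000, 0.0000, -6.0000], [-5.0000, 4.0000, -2.0000], [-16.0000, 0.0000, 9.389056]] (det J = -233.775102).
Solving J·Δ = −F gives Δ = (0.5627, -2.7757, -1.9582).
Then the next iterate is (x, y, z)₁ = (-1.4373, -0.2757, 0.0418).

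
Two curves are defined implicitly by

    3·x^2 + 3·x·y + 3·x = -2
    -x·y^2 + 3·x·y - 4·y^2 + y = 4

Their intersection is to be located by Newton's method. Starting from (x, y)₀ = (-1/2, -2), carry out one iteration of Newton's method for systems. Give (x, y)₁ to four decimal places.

(-0.1680, -0.4948)

At (-1/2, -2): F = (4.2500, -17.0000).
Jacobian J = [[6·x + 3·y + 3, 3·x], [-y^2 + 3·y, -2·x·y + 3·x - 8·y + 1]].
At the point, J = [[-6.0000, -1.5000], [-10.0000, 13.5000]] (det J = -96.0000).
Solving J·Δ = −F gives Δ = (0.3320, 1.5052).
Then the next iterate is (x, y)₁ = (-0.1680, -0.4948).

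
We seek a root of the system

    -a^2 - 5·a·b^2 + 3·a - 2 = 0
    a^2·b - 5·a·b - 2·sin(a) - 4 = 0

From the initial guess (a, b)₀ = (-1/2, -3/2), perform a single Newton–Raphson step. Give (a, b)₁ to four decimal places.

At (-1/2, -3/2): F = (1.8750, -7.166149).
Jacobian J = [[-2·a - 5·b^2 + 3, -10·a·b], [2·a·b - 5·b - 2·cos(a), a^2 - 5·a]].
At the point, J = [[-7.2500, -7.5000], [7.244835, 2.7500]] (det J = 34.398762).
Solving J·Δ = −F gives Δ = (1.4125, -1.1155).
Then the next iterate is (a, b)₁ = (0.9125, -2.6155).

(0.9125, -2.6155)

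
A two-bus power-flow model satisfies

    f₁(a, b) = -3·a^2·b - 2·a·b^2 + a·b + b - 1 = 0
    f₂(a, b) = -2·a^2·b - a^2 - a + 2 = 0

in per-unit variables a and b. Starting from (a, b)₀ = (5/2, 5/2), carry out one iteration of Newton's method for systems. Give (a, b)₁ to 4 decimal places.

(1.5064, 1.9241)

At (5/2, 5/2): F = (-70.3750, -38.0000).
Jacobian J = [[-6·a·b - 2·b^2 + b, -3·a^2 - 4·a·b + a + 1], [-4·a·b - 2·a - 1, -2·a^2]].
At the point, J = [[-47.5000, -40.2500], [-31.0000, -12.5000]] (det J = -654.0000).
Solving J·Δ = −F gives Δ = (-0.9936, -0.5759).
Then the next iterate is (a, b)₁ = (1.5064, 1.9241).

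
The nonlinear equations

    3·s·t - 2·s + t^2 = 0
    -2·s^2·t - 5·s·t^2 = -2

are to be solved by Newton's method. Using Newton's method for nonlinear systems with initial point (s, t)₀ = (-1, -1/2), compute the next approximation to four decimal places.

At (-1, -1/2): F = (3.7500, 4.2500).
Jacobian J = [[3·t - 2, 3·s + 2·t], [-4·s·t - 5·t^2, -2·s^2 - 10·s·t]].
At the point, J = [[-3.5000, -4.0000], [-3.2500, -7.0000]] (det J = 11.5000).
Solving J·Δ = −F gives Δ = (0.8043, 0.2337).
Then the next iterate is (s, t)₁ = (-0.1957, -0.2663).

(-0.1957, -0.2663)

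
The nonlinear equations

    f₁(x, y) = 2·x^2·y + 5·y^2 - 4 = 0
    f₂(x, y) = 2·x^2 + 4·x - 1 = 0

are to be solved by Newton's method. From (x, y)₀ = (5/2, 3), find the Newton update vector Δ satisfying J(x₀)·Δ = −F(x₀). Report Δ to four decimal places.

(-1.5357, -0.7630)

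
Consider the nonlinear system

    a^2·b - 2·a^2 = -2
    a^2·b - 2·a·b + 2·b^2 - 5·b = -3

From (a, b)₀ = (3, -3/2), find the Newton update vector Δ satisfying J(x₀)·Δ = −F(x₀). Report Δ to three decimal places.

(-0.637, 1.791)

At (3, -3/2): F = (-29.500, 10.500).
Jacobian J = [[2·a·b - 4·a, a^2], [2·a·b - 2·b, a^2 - 2·a + 4·b - 5]].
At the point, J = [[-21.000, 9.000], [-6.000, -8.000]] (det J = 222.000).
Solving J·Δ = −F gives Δ = (-0.637, 1.791).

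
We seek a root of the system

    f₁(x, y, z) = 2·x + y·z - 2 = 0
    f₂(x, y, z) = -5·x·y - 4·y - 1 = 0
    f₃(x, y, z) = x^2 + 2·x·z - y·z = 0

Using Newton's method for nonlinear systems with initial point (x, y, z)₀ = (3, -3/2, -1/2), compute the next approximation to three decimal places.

(1.163, -0.778, -0.023)

At (3, -3/2, -1/2): F = (4.750, 27.500, 5.250).
Jacobian J = [[2, z, y], [-5·y, -5·x - 4, 0], [2·x + 2·z, -z, 2·x - y]].
At the point, J = [[2.000, -0.500, -1.500], [7.500, -19.000, 0.000], [5.000, 0.500, 7.500]] (det J = -405.000).
Solving J·Δ = −F gives Δ = (-1.837, 0.722, 0.477).
Then the next iterate is (x, y, z)₁ = (1.163, -0.778, -0.023).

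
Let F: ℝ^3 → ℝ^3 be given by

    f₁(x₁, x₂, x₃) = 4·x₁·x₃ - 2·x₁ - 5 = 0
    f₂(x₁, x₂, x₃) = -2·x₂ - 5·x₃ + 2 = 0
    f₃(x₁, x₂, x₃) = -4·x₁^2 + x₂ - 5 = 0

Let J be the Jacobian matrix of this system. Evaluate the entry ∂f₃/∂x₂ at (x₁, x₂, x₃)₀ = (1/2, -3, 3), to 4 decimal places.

∂f₃/∂x₂ = 1.
At (1/2, -3, 3) this is 1.0000.

1.0000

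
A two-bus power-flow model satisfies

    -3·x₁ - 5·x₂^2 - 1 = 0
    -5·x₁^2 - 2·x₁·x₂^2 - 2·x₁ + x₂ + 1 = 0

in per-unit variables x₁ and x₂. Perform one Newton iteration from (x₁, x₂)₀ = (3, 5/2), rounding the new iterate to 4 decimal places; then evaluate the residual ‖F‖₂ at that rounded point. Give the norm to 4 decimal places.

30.4247

At (3, 5/2): F = (-41.2500, -85.0000).
Jacobian J = [[-3, -10·x₂], [-10·x₁ - 2·x₂^2 - 2, -4·x₁·x₂ + 1]].
At the point, J = [[-3.0000, -25.0000], [-44.5000, -29.0000]] (det J = -1025.5000).
Solving J·Δ = −F gives Δ = (-0.9057, -1.5413).
Then the next iterate is (x₁, x₂)₁ = (2.0943, 0.9587).
Re-evaluating at (2.0943, 0.9587): F = (-11.878428, -28.010129), so ‖F‖₂ = 30.4247.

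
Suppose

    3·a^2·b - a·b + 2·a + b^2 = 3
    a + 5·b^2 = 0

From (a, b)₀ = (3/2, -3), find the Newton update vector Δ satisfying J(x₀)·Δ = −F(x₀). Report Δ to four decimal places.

(-0.3593, 1.5380)

At (3/2, -3): F = (-6.7500, 46.5000).
Jacobian J = [[6·a·b - b + 2, 3·a^2 - a + 2·b], [1, 10·b]].
At the point, J = [[-22.0000, -0.7500], [1.0000, -30.0000]] (det J = 660.7500).
Solving J·Δ = −F gives Δ = (-0.3593, 1.5380).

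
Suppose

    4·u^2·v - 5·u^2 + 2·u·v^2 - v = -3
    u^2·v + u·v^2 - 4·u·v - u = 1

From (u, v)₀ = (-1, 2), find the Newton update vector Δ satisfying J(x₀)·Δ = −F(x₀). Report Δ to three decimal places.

(0.605, -0.558)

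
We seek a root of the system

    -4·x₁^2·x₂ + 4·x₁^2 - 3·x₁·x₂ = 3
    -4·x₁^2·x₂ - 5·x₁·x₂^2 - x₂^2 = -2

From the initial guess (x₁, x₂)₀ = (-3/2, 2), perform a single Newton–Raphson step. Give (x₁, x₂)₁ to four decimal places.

(-1.4500, 1.4000)

At (-3/2, 2): F = (-3.0000, 10.0000).
Jacobian J = [[-8·x₁·x₂ + 8·x₁ - 3·x₂, -4·x₁^2 - 3·x₁], [-8·x₁·x₂ - 5·x₂^2, -4·x₁^2 - 10·x₁·x₂ - 2·x₂]].
At the point, J = [[6.0000, -4.5000], [4.0000, 17.0000]] (det J = 120.0000).
Solving J·Δ = −F gives Δ = (0.0500, -0.6000).
Then the next iterate is (x₁, x₂)₁ = (-1.4500, 1.4000).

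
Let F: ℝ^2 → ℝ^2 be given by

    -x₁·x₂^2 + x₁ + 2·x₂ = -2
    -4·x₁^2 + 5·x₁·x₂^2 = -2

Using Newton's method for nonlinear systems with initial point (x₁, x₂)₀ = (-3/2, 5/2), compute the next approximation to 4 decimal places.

At (-3/2, 5/2): F = (14.8750, -53.8750).
Jacobian J = [[-x₂^2 + 1, -2·x₁·x₂ + 2], [-8·x₁ + 5·x₂^2, 10·x₁·x₂]].
At the point, J = [[-5.2500, 9.5000], [43.2500, -37.5000]] (det J = -214.0000).
Solving J·Δ = −F gives Δ = (-0.2150, -1.6846).
Then the next iterate is (x₁, x₂)₁ = (-1.7150, 0.8154).

(-1.7150, 0.8154)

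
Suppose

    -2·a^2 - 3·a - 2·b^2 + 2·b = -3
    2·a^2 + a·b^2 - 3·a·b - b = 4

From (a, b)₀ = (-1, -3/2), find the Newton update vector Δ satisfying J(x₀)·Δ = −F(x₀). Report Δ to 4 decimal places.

(2.3824, 0.1397)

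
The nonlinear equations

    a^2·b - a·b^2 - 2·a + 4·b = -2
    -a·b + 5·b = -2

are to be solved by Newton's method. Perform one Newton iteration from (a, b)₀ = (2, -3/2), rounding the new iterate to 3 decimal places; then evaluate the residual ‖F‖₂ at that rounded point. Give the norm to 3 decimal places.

4.661

At (2, -3/2): F = (-18.500, -2.500).
Jacobian J = [[2·a·b - b^2 - 2, a^2 - 2·a·b + 4], [-b, -a + 5]].
At the point, J = [[-10.250, 14.000], [1.500, 3.000]] (det J = -51.750).
Solving J·Δ = −F gives Δ = (-0.396, 1.031).
Then the next iterate is (a, b)₁ = (1.604, -0.469).
Re-evaluating at (1.604, -0.469): F = (-4.64347, 0.40728), so ‖F‖₂ = 4.661.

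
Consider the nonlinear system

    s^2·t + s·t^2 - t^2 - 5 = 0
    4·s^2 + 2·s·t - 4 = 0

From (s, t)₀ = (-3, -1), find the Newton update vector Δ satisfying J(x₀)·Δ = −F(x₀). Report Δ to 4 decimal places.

(1.3450, 0.5050)

At (-3, -1): F = (-18.0000, 38.0000).
Jacobian J = [[2·s·t + t^2, s^2 + 2·s·t - 2·t], [8·s + 2·t, 2·s]].
At the point, J = [[7.0000, 17.0000], [-26.0000, -6.0000]] (det J = 400.0000).
Solving J·Δ = −F gives Δ = (1.3450, 0.5050).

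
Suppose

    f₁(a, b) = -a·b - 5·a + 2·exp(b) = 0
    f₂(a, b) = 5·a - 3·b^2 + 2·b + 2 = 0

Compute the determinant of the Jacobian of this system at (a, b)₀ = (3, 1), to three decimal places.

11.817

J = [[-b - 5, -a + 2·exp(b)], [5, -6·b + 2]].
At the point, J = [[-6.000, 2.43656], [5.000, -4.000]].
det J = 11.817.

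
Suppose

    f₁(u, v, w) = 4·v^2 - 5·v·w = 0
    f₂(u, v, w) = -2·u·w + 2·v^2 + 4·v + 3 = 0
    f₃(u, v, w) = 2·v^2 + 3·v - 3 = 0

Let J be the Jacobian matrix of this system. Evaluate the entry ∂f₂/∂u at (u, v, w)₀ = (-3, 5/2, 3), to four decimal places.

-6.0000

∂f₂/∂u = -2·w.
At (-3, 5/2, 3) this is -6.0000.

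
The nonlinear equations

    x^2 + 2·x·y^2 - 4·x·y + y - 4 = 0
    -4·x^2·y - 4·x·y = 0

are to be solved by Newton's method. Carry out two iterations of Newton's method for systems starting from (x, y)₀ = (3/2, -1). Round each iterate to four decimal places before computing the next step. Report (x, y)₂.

(-0.6158, 2.0271)

At (3/2, -1): F = (6.2500, 15.0000).
Jacobian J = [[2·x + 2·y^2 - 4·y, 4·x·y - 4·x + 1], [-8·x·y - 4·y, -4·x^2 - 4·x]].
At the point, J = [[9.0000, -11.0000], [16.0000, -15.0000]] (det J = 41.0000).
Solving J·Δ = −F gives Δ = (-1.7378, -0.8537).
Then the next iterate is (x, y)₁ = (-0.2378, -1.8537).
Round to (-0.2378, -1.8537) and repeat: F = (-9.194649, -1.343941), J = [[13.811607, 3.714439], [3.888321, 0.725005]].
Δ = (-0.3780, 3.8808), so (x, y)₂ = (-0.6158, 2.0271).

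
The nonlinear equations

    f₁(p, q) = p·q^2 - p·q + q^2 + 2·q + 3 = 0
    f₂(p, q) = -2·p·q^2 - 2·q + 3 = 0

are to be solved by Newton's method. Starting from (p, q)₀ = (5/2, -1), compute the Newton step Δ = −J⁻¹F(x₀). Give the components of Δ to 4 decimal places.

(-56.0000, -14.0000)

At (5/2, -1): F = (7.0000, 0.0000).
Jacobian J = [[q^2 - q, 2·p·q - p + 2·q + 2], [-2·q^2, -4·p·q - 2]].
At the point, J = [[2.0000, -7.5000], [-2.0000, 8.0000]] (det J = 1.0000).
Solving J·Δ = −F gives Δ = (-56.0000, -14.0000).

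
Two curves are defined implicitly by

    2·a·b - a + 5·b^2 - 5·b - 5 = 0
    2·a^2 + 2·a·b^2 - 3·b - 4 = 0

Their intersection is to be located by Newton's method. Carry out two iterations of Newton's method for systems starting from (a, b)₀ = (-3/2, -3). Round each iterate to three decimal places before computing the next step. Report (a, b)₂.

(-1.172, -0.609)

At (-3/2, -3): F = (65.500, -17.500).
Jacobian J = [[2·b - 1, 2·a + 10·b - 5], [4·a + 2·b^2, 4·a·b - 3]].
At the point, J = [[-7.000, -38.000], [12.000, 15.000]] (det J = 351.000).
Solving J·Δ = −F gives Δ = (-0.905, 1.890).
Then the next iterate is (a, b)₁ = (-2.405, -1.110).
Round to (-2.405, -1.110) and repeat: F = (14.45460, 4.97165), J = [[-3.220, -20.910], [-7.15580, 7.67820]].
Δ = (1.233, 0.501), so (a, b)₂ = (-1.172, -0.609).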